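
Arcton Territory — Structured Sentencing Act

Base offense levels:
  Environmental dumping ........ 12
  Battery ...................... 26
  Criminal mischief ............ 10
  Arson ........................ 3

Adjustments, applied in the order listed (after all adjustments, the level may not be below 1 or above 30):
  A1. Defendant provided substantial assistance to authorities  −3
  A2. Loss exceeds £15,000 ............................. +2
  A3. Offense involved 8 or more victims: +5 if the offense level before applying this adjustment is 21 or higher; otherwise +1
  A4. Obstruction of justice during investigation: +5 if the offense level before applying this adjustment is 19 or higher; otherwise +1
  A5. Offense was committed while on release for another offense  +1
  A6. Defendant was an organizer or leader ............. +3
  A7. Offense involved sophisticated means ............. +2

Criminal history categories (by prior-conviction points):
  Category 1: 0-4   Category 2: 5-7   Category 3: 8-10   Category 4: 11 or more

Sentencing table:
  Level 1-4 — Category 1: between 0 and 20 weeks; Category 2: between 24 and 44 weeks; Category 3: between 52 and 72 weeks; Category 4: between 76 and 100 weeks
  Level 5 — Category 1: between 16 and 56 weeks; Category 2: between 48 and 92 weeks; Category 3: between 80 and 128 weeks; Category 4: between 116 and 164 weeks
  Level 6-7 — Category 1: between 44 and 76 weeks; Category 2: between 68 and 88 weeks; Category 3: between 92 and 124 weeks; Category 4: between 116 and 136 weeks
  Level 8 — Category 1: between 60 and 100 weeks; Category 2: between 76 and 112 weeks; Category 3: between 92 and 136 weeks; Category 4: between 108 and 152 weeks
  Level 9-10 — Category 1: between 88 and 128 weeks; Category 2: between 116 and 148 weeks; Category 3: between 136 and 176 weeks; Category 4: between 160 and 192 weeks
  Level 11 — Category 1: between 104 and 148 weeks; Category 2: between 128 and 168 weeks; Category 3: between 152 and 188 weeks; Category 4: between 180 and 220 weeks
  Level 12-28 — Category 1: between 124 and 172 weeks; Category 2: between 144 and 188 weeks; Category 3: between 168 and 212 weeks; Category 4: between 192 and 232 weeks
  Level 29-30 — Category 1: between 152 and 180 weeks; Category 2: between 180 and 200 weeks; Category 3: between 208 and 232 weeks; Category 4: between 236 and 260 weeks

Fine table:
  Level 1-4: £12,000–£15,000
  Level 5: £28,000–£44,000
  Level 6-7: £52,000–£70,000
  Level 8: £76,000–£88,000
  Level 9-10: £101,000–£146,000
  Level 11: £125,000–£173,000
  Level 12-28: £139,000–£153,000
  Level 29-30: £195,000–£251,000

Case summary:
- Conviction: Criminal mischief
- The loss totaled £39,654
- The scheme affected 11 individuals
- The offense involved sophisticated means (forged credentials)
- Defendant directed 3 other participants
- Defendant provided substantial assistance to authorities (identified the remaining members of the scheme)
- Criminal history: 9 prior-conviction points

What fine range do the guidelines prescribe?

£139,000–£153,000

Base offense level for criminal mischief: 10.
A1 applies: 10 − 3 = 7.
A2 applies: 7 + 2 = 9.
A3 applies (level before this adjustment is 9 < 21, so +1): 9 + 1 = 10.
A5 does not apply.
A6 applies: 10 + 3 = 13.
A7 applies: 13 + 2 = 15.
Final offense level: 15.
Level 15 falls in the 12-28 band.
Fine table: Level 12-28 → £139,000–£153,000.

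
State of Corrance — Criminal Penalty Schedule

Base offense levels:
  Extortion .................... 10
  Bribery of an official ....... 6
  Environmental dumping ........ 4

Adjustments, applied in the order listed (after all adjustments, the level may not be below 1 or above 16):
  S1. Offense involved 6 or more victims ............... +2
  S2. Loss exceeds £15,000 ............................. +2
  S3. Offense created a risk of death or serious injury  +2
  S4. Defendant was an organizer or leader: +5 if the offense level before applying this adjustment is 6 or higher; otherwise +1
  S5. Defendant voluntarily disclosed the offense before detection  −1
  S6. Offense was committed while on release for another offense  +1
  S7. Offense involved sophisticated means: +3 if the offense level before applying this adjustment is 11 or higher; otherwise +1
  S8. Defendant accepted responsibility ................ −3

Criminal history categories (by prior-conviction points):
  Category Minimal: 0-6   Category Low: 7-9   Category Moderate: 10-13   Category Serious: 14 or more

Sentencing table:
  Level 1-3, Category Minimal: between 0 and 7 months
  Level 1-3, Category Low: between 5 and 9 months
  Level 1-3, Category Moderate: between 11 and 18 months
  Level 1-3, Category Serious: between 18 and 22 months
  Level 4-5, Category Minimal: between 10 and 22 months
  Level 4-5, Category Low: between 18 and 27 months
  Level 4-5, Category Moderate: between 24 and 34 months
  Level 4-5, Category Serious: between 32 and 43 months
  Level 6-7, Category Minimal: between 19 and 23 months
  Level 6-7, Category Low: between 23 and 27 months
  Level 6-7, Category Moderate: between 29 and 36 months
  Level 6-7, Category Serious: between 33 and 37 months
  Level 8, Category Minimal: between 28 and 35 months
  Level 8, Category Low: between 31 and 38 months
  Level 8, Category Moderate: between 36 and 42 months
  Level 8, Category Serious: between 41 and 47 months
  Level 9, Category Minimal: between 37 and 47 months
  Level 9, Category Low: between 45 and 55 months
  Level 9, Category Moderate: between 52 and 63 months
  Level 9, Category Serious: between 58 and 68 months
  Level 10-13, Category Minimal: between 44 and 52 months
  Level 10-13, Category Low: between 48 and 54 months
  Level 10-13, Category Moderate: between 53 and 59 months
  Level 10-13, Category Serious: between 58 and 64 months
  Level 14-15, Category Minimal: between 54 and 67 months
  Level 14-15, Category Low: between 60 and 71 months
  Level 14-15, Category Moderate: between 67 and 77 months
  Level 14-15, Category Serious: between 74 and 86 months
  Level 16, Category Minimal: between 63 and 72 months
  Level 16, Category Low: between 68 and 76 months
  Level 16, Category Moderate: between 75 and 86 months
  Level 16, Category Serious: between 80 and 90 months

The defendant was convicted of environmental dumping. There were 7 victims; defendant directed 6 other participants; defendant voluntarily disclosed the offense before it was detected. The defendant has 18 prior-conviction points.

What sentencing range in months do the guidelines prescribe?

58-64 months

Base offense level for environmental dumping: 4.
S1 applies: 4 + 2 = 6.
S4 applies (level before this adjustment is 6 ≥ 6, so +5): 6 + 5 = 11.
S5 applies: 11 − 1 = 10.
Final offense level: 10.
Criminal history: 18 prior points → Category Serious (14+).
Level 10 falls in the 10-13 band.
Grid: Level 10-13 × Category Serious = 58-64 months.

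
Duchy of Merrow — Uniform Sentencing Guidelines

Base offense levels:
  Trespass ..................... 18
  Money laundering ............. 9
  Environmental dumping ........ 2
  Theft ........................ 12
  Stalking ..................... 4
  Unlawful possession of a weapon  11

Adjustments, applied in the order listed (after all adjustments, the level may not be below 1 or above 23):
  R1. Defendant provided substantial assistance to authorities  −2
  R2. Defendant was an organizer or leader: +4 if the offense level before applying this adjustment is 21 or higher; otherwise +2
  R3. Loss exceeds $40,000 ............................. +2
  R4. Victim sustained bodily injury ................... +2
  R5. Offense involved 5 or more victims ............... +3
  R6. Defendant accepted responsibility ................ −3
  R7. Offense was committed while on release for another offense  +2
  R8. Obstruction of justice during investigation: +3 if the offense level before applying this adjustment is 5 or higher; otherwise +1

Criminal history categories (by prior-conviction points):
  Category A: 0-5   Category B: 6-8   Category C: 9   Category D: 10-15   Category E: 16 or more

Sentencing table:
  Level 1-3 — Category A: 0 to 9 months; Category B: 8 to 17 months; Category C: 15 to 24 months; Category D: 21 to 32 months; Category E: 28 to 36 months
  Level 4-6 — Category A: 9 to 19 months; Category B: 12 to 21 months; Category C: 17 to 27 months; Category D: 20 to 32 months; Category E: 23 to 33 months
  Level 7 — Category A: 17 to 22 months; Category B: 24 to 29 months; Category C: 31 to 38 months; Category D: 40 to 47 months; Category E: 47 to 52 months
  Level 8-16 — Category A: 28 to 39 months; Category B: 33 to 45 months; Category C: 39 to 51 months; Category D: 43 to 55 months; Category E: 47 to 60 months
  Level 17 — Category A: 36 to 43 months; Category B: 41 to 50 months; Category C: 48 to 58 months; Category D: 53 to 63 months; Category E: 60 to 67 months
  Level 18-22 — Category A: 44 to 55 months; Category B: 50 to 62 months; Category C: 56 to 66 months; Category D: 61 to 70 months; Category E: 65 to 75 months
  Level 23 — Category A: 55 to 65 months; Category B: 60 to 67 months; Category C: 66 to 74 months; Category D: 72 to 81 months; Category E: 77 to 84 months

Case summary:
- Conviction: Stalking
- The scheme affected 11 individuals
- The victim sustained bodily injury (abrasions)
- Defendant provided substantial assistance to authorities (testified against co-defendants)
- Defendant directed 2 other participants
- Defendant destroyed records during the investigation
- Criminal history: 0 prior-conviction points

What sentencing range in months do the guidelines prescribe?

Base offense level for stalking: 4.
R1 applies: 4 − 2 = 2.
R2 applies (level before this adjustment is 2 < 21, so +2): 2 + 2 = 4.
R3 does not apply.
R4 applies: 4 + 2 = 6.
R5 applies: 6 + 3 = 9.
R8 applies (level before this adjustment is 9 ≥ 5, so +3): 9 + 3 = 12.
Final offense level: 12.
Criminal history: 0 prior points → Category A (0-5).
Level 12 falls in the 8-16 band.
Grid: Level 8-16 × Category A = 28-39 months.

28-39 months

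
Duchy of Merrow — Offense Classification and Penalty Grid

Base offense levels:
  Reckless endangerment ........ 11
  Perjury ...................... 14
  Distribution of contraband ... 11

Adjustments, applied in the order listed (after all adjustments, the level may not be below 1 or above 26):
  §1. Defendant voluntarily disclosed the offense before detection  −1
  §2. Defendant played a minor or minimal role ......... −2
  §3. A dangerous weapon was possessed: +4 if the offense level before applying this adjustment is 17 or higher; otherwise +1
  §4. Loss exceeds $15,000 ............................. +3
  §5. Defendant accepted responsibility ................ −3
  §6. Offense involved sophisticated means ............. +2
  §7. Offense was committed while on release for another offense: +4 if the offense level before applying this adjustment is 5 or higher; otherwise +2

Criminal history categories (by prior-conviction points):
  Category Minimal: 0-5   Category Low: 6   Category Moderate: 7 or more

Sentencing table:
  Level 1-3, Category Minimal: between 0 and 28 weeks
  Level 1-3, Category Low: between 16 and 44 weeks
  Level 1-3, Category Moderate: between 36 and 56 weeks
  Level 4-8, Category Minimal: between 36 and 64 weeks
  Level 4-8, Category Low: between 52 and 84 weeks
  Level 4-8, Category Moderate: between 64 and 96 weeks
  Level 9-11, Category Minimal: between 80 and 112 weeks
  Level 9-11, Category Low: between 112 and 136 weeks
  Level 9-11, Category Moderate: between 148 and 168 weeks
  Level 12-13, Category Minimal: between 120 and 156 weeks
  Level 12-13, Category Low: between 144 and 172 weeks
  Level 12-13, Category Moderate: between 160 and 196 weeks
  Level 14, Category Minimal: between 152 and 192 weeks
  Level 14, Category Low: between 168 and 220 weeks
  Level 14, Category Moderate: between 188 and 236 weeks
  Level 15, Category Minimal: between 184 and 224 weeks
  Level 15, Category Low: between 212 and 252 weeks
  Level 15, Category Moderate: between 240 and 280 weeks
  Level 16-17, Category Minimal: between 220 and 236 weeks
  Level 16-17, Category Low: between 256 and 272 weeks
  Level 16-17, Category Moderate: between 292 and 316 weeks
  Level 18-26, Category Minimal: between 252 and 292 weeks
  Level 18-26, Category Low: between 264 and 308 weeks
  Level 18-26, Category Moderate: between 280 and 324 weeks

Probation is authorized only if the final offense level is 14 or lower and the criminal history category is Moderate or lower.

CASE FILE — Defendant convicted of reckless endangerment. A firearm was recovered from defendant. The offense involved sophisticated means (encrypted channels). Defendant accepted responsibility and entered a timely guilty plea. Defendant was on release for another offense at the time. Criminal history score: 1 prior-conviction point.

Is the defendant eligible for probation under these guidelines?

No

Base offense level for reckless endangerment: 11.
§2 does not apply.
§3 applies (level before this adjustment is 11 < 17, so +1): 11 + 1 = 12.
§4 does not apply.
§5 applies: 12 − 3 = 9.
§6 applies: 9 + 2 = 11.
§7 applies (level before this adjustment is 11 ≥ 5, so +4): 11 + 4 = 15.
Final offense level: 15.
Criminal history: 1 prior point → Category Minimal (0-5).
Level 15 falls in the 15 band.
Grid: Level 15 × Category Minimal = 184-224 weeks.
Probation check: level 15 > 14 and category Minimal ≤ Moderate → not eligible.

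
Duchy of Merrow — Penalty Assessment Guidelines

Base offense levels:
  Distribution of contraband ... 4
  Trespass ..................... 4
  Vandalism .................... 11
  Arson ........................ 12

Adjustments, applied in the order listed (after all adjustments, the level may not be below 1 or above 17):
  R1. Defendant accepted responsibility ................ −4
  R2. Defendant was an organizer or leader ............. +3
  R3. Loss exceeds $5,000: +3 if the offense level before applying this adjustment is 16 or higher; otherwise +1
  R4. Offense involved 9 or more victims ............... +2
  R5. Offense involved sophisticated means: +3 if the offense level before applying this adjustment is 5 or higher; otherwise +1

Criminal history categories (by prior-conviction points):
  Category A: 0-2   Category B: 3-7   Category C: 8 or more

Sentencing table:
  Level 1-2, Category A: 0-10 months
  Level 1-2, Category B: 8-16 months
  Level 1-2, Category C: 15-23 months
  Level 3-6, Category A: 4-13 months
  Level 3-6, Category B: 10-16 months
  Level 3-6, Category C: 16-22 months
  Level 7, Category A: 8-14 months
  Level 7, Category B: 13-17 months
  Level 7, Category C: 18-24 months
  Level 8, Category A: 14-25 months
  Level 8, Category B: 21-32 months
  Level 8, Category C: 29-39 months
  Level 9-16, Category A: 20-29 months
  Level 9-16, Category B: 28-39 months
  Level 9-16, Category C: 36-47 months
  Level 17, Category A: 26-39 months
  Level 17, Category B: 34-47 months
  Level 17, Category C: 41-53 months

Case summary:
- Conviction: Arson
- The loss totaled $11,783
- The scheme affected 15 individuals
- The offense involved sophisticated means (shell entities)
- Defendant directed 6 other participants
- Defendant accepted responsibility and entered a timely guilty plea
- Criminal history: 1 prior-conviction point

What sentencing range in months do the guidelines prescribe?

Base offense level for arson: 12.
R1 applies: 12 − 4 = 8.
R2 applies: 8 + 3 = 11.
R3 applies (level before this adjustment is 11 < 16, so +1): 11 + 1 = 12.
R4 applies: 12 + 2 = 14.
R5 applies (level before this adjustment is 14 ≥ 5, so +3): 14 + 3 = 17.
Final offense level: 17.
Criminal history: 1 prior point → Category A (0-2).
Level 17 falls in the 17 band.
Grid: Level 17 × Category A = 26-39 months.

26-39 months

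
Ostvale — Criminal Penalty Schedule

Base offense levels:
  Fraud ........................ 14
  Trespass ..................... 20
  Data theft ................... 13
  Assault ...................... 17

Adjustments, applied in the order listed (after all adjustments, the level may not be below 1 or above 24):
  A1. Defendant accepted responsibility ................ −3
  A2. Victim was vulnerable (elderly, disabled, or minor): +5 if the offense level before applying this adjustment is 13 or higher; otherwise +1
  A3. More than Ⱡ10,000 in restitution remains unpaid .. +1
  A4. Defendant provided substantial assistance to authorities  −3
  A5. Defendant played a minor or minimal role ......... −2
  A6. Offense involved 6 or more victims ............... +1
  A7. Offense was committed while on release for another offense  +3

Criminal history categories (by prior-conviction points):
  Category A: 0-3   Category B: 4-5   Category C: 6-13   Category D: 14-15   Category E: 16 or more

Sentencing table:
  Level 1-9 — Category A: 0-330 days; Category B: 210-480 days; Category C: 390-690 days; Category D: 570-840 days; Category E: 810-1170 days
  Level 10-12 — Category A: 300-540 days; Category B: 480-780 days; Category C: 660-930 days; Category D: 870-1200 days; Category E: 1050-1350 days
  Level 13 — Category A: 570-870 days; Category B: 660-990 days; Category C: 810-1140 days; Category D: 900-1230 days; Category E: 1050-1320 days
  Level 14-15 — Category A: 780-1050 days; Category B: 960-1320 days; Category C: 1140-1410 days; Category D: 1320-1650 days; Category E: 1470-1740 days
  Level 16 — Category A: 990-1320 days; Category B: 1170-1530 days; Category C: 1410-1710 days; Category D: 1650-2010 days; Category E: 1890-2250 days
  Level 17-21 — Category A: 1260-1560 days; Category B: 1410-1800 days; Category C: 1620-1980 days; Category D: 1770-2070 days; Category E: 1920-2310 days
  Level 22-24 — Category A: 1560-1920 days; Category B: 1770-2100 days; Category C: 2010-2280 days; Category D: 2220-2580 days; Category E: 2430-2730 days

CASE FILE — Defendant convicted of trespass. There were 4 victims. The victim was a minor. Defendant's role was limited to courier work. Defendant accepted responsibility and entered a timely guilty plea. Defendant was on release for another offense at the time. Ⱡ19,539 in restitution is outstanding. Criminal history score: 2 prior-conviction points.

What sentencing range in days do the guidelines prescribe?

1560-1920 days

Base offense level for trespass: 20.
A1 applies: 20 − 3 = 17.
A2 applies (level before this adjustment is 17 ≥ 13, so +5): 17 + 5 = 22.
A3 applies: 22 + 1 = 23.
A4 does not apply.
A5 applies: 23 − 2 = 21.
A7 applies: 21 + 3 = 24.
Final offense level: 24.
Criminal history: 2 prior points → Category A (0-3).
Level 24 falls in the 22-24 band.
Grid: Level 22-24 × Category A = 1560-1920 days.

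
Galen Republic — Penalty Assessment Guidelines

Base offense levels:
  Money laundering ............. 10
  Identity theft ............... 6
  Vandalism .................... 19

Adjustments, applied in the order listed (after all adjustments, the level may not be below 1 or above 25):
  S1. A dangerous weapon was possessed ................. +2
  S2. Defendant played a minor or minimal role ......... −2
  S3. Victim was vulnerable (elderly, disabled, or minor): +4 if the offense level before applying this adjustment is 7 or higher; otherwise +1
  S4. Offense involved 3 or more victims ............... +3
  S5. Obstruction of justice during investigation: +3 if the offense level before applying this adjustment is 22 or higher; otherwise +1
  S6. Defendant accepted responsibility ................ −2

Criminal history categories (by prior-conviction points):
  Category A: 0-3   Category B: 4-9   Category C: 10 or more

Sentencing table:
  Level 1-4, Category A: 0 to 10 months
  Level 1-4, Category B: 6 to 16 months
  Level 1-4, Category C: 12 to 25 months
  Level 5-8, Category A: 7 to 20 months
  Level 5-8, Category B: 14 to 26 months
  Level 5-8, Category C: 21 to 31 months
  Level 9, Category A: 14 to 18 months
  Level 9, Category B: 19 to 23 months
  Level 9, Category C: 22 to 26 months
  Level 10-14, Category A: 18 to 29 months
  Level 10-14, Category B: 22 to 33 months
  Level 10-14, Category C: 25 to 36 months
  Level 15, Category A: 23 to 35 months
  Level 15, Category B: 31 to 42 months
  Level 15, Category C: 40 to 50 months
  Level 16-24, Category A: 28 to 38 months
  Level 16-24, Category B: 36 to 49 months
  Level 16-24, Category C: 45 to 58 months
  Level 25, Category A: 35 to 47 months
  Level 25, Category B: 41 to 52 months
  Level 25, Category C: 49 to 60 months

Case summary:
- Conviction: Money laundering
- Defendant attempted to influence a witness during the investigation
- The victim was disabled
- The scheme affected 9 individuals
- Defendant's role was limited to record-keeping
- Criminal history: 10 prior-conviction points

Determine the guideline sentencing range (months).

Base offense level for money laundering: 10.
S2 applies: 10 − 2 = 8.
S3 applies (level before this adjustment is 8 ≥ 7, so +4): 8 + 4 = 12.
S4 applies: 12 + 3 = 15.
S5 applies (level before this adjustment is 15 < 22, so +1): 15 + 1 = 16.
S6 does not apply.
Final offense level: 16.
Criminal history: 10 prior points → Category C (10+).
Level 16 falls in the 16-24 band.
Grid: Level 16-24 × Category C = 45-58 months.

45-58 months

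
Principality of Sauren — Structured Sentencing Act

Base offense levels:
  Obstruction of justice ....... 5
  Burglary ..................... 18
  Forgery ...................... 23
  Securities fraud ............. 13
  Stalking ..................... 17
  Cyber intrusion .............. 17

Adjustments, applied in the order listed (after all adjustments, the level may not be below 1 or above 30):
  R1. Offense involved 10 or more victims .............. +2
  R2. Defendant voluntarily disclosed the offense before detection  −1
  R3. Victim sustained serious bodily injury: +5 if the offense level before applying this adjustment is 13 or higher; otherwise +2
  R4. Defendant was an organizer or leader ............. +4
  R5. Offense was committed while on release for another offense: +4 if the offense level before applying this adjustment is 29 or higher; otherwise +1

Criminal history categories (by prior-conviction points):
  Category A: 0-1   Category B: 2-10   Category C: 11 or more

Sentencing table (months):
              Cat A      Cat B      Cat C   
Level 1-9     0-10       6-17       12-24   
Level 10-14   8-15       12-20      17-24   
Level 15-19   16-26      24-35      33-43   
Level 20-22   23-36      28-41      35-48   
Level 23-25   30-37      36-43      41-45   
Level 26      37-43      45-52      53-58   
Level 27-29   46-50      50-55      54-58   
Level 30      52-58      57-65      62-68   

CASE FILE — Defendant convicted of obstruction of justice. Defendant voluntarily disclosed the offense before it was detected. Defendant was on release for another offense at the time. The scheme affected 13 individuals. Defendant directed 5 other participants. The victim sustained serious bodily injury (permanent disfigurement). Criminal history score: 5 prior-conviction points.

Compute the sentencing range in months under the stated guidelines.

Base offense level for obstruction of justice: 5.
R1 applies: 5 + 2 = 7.
R2 applies: 7 − 1 = 6.
R3 applies (level before this adjustment is 6 < 13, so +2): 6 + 2 = 8.
R4 applies: 8 + 4 = 12.
R5 applies (level before this adjustment is 12 < 29, so +1): 12 + 1 = 13.
Final offense level: 13.
Criminal history: 5 prior points → Category B (2-10).
Level 13 falls in the 10-14 band.
Grid: Level 10-14 × Category B = 12-20 months.

12-20 months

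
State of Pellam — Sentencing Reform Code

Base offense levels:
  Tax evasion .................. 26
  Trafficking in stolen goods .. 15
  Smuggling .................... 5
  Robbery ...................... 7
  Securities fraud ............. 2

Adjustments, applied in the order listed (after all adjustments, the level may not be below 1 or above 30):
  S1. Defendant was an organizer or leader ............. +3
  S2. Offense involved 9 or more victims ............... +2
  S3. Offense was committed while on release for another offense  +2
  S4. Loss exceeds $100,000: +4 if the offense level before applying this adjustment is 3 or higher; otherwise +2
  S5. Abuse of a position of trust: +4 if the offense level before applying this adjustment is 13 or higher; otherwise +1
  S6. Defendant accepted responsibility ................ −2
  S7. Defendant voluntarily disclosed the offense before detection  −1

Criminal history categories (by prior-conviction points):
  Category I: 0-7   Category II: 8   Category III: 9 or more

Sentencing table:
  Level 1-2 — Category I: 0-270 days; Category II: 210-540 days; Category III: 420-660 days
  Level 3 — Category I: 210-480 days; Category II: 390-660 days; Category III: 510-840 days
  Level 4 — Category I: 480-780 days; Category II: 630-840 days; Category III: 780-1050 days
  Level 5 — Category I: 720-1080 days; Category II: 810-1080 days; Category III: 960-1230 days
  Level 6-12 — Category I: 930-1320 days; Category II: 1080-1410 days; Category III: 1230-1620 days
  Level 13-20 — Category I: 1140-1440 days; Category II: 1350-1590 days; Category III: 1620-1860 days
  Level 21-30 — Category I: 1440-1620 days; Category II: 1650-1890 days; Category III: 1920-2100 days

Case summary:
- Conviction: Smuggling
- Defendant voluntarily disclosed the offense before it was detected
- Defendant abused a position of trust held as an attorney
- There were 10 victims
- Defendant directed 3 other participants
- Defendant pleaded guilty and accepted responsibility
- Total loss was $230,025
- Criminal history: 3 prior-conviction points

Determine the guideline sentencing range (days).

1140-1440 days

Base offense level for smuggling: 5.
S1 applies: 5 + 3 = 8.
S2 applies: 8 + 2 = 10.
S4 applies (level before this adjustment is 10 ≥ 3, so +4): 10 + 4 = 14.
S5 applies (level before this adjustment is 14 ≥ 13, so +4): 14 + 4 = 18.
S6 applies: 18 − 2 = 16.
S7 applies: 16 − 1 = 15.
Final offense level: 15.
Criminal history: 3 prior points → Category I (0-7).
Level 15 falls in the 13-20 band.
Grid: Level 13-20 × Category I = 1140-1440 days.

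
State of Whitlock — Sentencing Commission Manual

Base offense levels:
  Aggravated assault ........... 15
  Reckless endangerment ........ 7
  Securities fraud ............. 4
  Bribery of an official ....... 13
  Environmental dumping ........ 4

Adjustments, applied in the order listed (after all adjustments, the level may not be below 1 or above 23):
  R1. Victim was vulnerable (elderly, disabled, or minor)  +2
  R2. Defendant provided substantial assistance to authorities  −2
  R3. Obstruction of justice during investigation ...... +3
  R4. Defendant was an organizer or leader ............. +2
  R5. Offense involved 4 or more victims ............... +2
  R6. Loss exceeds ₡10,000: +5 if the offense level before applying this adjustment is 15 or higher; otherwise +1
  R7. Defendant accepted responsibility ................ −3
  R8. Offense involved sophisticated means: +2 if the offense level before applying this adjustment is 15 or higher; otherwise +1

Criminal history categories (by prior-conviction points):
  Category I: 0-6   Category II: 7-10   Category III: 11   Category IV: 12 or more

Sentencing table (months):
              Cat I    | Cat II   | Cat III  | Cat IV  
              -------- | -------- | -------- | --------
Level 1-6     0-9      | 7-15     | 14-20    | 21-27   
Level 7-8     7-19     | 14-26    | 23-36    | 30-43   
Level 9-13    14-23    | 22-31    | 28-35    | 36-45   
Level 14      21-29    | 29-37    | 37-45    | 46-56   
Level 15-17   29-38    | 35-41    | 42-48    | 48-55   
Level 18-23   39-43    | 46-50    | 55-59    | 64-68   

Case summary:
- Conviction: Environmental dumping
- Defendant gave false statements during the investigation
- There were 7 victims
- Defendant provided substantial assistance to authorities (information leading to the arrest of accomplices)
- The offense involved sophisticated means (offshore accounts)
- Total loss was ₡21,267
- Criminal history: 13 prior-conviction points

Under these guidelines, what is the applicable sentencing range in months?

36-45 months

Base offense level for environmental dumping: 4.
R1 does not apply.
R2 applies: 4 − 2 = 2.
R3 applies: 2 + 3 = 5.
R5 applies: 5 + 2 = 7.
R6 applies (level before this adjustment is 7 < 15, so +1): 7 + 1 = 8.
R8 applies (level before this adjustment is 8 < 15, so +1): 8 + 1 = 9.
Final offense level: 9.
Criminal history: 13 prior points → Category IV (12+).
Level 9 falls in the 9-13 band.
Grid: Level 9-13 × Category IV = 36-45 months.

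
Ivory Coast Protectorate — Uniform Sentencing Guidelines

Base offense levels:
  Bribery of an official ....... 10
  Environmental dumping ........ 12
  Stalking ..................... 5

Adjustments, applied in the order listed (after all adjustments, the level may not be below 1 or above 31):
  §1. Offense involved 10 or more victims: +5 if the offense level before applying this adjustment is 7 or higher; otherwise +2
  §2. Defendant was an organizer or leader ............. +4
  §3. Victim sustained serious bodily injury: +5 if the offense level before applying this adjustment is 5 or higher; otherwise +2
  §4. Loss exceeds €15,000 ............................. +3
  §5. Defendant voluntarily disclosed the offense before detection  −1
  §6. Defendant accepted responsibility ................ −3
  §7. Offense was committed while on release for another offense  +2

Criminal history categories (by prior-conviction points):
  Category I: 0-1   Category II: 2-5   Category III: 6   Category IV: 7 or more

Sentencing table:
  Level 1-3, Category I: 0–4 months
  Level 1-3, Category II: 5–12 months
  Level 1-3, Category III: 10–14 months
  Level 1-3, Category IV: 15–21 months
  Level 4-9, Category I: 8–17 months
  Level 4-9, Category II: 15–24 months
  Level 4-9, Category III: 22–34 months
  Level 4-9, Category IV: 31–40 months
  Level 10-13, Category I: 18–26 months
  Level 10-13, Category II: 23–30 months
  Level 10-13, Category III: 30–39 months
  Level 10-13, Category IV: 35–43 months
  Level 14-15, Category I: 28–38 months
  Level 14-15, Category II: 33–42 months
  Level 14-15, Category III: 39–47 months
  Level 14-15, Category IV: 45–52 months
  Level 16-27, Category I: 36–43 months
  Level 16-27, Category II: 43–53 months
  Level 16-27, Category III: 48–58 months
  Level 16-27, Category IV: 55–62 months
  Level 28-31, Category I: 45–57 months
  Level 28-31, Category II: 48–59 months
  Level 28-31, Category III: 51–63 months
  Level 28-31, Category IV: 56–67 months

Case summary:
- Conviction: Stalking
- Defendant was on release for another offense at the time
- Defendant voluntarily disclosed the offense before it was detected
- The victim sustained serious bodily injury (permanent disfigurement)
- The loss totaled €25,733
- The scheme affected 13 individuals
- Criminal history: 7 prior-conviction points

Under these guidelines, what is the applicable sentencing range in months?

Base offense level for stalking: 5.
§1 applies (level before this adjustment is 5 < 7, so +2): 5 + 2 = 7.
§2 does not apply.
§3 applies (level before this adjustment is 7 ≥ 5, so +5): 7 + 5 = 12.
§4 applies: 12 + 3 = 15.
§5 applies: 15 − 1 = 14.
§7 applies: 14 + 2 = 16.
Final offense level: 16.
Criminal history: 7 prior points → Category IV (7+).
Level 16 falls in the 16-27 band.
Grid: Level 16-27 × Category IV = 55-62 months.

55-62 months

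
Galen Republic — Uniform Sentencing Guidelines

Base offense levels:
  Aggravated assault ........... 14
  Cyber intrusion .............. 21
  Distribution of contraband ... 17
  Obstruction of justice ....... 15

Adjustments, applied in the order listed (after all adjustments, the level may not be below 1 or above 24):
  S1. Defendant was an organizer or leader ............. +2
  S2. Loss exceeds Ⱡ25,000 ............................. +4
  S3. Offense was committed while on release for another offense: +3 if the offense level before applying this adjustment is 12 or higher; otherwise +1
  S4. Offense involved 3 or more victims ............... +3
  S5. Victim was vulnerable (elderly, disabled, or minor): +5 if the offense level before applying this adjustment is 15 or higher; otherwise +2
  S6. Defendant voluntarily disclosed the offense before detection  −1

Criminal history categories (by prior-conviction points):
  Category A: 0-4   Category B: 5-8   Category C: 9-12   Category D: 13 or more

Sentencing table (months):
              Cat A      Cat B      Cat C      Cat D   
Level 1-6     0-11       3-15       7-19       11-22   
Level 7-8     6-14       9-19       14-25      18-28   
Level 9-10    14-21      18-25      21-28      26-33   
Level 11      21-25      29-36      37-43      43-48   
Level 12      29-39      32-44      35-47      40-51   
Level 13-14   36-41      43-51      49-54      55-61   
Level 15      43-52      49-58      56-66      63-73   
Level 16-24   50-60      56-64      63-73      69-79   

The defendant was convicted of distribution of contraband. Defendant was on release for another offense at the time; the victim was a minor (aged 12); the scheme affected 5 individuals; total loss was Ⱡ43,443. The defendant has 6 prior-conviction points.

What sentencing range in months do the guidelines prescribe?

56-64 months

Base offense level for distribution of contraband: 17.
S2 applies: 17 + 4 = 21.
S3 applies (level before this adjustment is 21 ≥ 12, so +3): 21 + 3 = 24.
S4 applies: 24 + 3 = 27.
S5 applies (level before this adjustment is 27 ≥ 15, so +5): 27 + 5 = 32.
S6 does not apply.
Level 32 exceeds the maximum of 24; capped at 24.
Final offense level: 24.
Criminal history: 6 prior points → Category B (5-8).
Level 24 falls in the 16-24 band.
Grid: Level 16-24 × Category B = 56-64 months.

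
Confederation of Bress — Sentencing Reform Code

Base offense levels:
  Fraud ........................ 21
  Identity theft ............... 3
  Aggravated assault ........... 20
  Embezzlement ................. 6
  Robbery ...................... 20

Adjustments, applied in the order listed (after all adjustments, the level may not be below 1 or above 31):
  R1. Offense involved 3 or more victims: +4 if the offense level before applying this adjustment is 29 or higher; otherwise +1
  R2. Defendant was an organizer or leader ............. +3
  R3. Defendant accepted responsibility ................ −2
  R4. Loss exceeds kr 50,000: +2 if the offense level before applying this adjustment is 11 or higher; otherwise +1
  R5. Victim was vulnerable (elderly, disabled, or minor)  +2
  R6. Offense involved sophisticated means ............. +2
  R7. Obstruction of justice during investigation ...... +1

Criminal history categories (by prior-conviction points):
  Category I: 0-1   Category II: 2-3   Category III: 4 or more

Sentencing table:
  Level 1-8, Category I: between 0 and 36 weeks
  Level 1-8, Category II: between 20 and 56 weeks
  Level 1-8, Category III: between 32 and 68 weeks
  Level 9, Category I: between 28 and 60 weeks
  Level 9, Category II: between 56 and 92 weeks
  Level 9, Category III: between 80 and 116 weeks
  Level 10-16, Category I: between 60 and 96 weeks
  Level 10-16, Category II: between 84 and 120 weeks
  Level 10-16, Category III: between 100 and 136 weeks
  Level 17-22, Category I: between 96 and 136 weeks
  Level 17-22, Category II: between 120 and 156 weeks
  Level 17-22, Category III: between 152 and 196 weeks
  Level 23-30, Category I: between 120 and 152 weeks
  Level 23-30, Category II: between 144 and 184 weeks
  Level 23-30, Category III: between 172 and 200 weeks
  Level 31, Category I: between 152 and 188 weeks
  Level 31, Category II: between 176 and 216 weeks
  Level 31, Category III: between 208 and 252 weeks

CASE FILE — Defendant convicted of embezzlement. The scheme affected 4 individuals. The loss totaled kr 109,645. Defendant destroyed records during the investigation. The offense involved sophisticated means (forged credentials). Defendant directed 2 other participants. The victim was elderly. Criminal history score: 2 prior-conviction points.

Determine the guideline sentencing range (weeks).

84-120 weeks

Base offense level for embezzlement: 6.
R1 applies (level before this adjustment is 6 < 29, so +1): 6 + 1 = 7.
R2 applies: 7 + 3 = 10.
R3 does not apply.
R4 applies (level before this adjustment is 10 < 11, so +1): 10 + 1 = 11.
R5 applies: 11 + 2 = 13.
R6 applies: 13 + 2 = 15.
R7 applies: 15 + 1 = 16.
Final offense level: 16.
Criminal history: 2 prior points → Category II (2-3).
Level 16 falls in the 10-16 band.
Grid: Level 10-16 × Category II = 84-120 weeks.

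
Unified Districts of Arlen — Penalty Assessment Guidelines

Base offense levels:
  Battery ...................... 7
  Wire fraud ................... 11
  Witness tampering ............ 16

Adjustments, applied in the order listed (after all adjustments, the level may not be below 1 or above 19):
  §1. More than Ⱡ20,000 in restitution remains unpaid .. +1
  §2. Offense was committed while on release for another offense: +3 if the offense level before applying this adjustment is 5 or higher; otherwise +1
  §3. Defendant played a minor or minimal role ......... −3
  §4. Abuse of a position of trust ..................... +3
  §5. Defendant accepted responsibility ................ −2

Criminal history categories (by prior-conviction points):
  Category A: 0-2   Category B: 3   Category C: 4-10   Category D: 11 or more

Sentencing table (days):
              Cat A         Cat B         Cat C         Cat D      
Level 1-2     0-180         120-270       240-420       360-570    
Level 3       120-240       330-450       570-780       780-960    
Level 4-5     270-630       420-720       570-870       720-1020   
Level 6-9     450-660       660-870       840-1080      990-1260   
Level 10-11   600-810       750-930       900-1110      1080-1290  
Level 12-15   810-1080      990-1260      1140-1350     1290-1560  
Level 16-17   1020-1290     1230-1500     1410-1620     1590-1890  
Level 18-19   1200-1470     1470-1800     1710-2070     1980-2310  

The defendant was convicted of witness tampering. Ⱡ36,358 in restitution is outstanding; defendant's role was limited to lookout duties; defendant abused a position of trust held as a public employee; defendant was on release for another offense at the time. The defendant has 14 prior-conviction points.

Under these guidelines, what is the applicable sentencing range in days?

1980-2310 days

Base offense level for witness tampering: 16.
§1 applies: 16 + 1 = 17.
§2 applies (level before this adjustment is 17 ≥ 5, so +3): 17 + 3 = 20.
§3 applies: 20 − 3 = 17.
§4 applies: 17 + 3 = 20.
Level 20 exceeds the maximum of 19; capped at 19.
Final offense level: 19.
Criminal history: 14 prior points → Category D (11+).
Level 19 falls in the 18-19 band.
Grid: Level 18-19 × Category D = 1980-2310 days.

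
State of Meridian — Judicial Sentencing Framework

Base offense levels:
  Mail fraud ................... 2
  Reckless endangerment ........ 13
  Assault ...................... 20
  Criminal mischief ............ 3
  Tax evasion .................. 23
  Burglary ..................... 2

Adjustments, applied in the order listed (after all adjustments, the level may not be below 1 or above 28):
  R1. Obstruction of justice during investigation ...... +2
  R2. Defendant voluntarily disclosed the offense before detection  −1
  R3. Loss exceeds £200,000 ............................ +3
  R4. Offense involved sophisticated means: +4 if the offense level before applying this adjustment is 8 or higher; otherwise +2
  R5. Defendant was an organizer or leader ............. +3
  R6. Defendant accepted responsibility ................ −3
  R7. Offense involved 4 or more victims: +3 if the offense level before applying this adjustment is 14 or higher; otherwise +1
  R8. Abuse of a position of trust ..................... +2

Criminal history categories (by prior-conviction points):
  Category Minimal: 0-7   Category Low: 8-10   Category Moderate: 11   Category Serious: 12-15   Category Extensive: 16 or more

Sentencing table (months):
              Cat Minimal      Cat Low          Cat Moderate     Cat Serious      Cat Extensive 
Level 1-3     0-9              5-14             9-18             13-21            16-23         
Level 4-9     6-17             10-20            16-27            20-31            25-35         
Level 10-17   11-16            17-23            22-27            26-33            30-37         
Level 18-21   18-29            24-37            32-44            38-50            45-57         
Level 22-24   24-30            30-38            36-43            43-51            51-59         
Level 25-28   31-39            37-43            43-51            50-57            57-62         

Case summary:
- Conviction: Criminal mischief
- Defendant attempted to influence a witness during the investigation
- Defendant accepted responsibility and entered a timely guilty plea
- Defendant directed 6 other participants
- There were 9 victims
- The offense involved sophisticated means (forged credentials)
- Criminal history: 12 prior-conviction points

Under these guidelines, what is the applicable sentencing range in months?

Base offense level for criminal mischief: 3.
R1 applies: 3 + 2 = 5.
R2 does not apply.
R4 applies (level before this adjustment is 5 < 8, so +2): 5 + 2 = 7.
R5 applies: 7 + 3 = 10.
R6 applies: 10 − 3 = 7.
R7 applies (level before this adjustment is 7 < 14, so +1): 7 + 1 = 8.
R8 does not apply.
Final offense level: 8.
Criminal history: 12 prior points → Category Serious (12-15).
Level 8 falls in the 4-9 band.
Grid: Level 4-9 × Category Serious = 20-31 months.

20-31 months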